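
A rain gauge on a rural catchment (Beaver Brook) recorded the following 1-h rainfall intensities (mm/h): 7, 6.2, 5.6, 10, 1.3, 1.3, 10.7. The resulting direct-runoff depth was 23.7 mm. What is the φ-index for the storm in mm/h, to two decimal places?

Only the 5 blocks with intensity above φ contribute runoff: 7, 6.2, 5.6, 10, 10.7 mm/h.
Σ(I−φ)·Δt = d  ⇒  (7+6.2+5.6+10+10.7 − 5φ)·1 = 23.7
φ = (39.50 − 23.7/1) / 5 = 3.16 mm/h.

φ ≈ 3.16 mm/h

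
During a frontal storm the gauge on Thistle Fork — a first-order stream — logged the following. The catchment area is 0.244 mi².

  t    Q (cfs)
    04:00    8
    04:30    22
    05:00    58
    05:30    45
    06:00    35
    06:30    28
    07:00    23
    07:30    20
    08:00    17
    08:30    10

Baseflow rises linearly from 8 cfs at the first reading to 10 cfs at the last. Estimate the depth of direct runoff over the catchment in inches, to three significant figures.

d ≈ 0.559 in

Direct runoff: 0.00, 13.78, 49.56, 36.33, 26.11, 18.89, 13.67, 10.44, 7.22, 0.00 cfs; ΣQ_DR = 176.0 cfs.
V = ΣQ_DR · Δt = 176.0 × 1800 s = 3.168 × 10^5 ft³.
Over A = 0.244 mi², depth = V / A = 0.559 in.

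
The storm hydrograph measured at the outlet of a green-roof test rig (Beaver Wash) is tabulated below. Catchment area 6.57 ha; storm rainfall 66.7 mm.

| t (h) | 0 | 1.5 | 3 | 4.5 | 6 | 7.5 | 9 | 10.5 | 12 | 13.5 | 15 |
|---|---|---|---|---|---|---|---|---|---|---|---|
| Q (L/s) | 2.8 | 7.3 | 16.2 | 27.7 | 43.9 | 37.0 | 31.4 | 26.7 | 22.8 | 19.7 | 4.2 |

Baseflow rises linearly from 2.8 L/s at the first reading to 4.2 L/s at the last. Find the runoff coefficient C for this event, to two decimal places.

ΣQ_DR = 201.2 L/s; V = ΣQ_DR·Δt = 1.086 × 10^6 L.
Runoff depth d = V / A = 16.54 mm.
C = d / P = 16.54 / 66.7 = 0.25.

C ≈ 0.25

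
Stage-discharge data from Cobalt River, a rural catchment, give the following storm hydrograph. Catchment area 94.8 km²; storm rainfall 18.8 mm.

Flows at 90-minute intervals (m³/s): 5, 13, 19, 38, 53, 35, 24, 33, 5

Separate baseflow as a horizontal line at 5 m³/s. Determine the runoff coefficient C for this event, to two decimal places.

C ≈ 0.55

ΣQ_DR = 180.0 m³/s; V = ΣQ_DR·Δt = 9.720 × 10^5 m³.
Runoff depth d = V / A = 10.25 mm.
C = d / P = 10.25 / 18.8 = 0.55.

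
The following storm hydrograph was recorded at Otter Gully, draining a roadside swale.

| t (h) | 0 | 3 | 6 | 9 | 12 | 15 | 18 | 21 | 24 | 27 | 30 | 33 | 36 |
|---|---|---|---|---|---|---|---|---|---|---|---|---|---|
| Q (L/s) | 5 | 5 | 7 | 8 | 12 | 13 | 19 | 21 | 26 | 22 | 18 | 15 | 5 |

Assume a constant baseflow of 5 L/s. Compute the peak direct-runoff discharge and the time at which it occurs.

Q_p = 21.0 L/s at t = 24 h

Subtracting baseflow gives direct-runoff ordinates: 0.0, 0.0, 2.0, 3.0, 7.0, 8.0, 14.0, 16.0, 21.0, 17.0, 13.0, 10.0, 0.0 L/s.
The maximum is 21.0 L/s, occurring at the reading for t = 24 h.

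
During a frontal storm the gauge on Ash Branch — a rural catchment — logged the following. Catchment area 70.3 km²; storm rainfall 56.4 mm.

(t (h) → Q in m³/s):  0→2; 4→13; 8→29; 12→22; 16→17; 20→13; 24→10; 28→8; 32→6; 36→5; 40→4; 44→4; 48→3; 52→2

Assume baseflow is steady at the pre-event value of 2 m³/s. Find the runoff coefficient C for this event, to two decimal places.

ΣQ_DR = 110.0 m³/s; V = ΣQ_DR·Δt = 1.584 × 10^6 m³.
Runoff depth d = V / A = 22.53 mm.
C = d / P = 22.53 / 56.4 = 0.40.

C ≈ 0.40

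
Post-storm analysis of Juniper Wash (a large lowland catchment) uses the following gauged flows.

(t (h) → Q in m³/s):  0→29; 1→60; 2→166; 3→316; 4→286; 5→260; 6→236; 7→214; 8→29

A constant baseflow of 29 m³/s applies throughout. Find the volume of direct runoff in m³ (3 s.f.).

V ≈ 4.81 × 10^6 m³

Direct-runoff ordinates (Q − Q_b): 0.0, 31.0, 137.0, 287.0, 257.0, 231.0, 207.0, 185.0, 0.0 m³/s.
ΣQ_DR = 1335 m³/s.
With Δt = 1 h = 3600 s, V = ΣQ_DR · Δt = 1335 × 3600 = 4.81 × 10^6 m³.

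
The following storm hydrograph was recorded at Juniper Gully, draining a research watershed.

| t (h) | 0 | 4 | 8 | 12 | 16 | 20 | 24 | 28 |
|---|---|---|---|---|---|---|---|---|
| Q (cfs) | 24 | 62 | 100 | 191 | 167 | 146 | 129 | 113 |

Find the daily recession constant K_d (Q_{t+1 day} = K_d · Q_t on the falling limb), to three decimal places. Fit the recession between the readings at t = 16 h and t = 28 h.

K_d ≈ 0.458

Between t = 16 h and t = 28 h the flow falls from 167 to 113 cfs over 3×4 h = 12 h.
Per-interval ratio K = (113/167)^(1/3) = 0.8779; K_d = K^(24/4) = 0.458.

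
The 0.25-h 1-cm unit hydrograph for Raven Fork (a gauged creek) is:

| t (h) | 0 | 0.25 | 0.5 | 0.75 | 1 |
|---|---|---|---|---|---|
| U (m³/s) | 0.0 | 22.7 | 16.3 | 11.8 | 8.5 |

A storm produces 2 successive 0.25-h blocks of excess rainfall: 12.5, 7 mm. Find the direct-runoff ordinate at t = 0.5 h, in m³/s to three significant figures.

By discrete convolution, Q_j = Σ (P_i / 10 mm) · U_{j−i}.
At t = 0.5 h (j=2): Q = (12.5/10)·16.3 + (7/10)·22.7 = 36.3 m³/s.

Q ≈ 36.3 m³/s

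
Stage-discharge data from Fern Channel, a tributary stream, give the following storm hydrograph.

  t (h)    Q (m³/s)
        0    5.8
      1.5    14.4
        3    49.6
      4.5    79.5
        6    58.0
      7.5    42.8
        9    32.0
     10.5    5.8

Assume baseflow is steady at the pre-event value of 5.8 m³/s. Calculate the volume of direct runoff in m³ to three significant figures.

Direct-runoff ordinates (Q − Q_b): 0.0, 8.6, 43.8, 73.7, 52.2, 37.0, 26.2, 0.0 m³/s.
ΣQ_DR = 241.5 m³/s.
With Δt = 1.5 h = 5400 s, V = ΣQ_DR · Δt = 241.5 × 5400 = 1.30 × 10^6 m³.

V ≈ 1.30 × 10^6 m³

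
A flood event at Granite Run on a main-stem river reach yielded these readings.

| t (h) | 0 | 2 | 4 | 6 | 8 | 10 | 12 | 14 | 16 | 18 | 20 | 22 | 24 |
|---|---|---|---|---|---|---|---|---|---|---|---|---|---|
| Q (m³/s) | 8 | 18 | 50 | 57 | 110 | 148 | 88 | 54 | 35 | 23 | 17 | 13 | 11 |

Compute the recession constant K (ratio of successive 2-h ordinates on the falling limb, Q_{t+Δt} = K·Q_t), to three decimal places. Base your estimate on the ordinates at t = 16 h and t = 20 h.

K ≈ 0.697

Using the recession-limb readings at t = 16 h and t = 20 h: Q falls from 35 to 17 m³/s over 2 intervals.
K = (Q₂/Q₁)^(1/2) = (17/35)^(1/2) = 0.697.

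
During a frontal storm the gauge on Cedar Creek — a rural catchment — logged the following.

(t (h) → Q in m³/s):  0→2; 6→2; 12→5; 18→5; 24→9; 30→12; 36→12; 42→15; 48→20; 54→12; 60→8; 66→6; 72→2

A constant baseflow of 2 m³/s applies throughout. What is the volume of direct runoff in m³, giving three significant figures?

Direct-runoff ordinates (Q − Q_b): 0.0, 0.0, 3.0, 3.0, 7.0, 10.0, 10.0, 13.0, 18.0, 10.0, 6.0, 4.0, 0.0 m³/s.
ΣQ_DR = 84.00 m³/s.
With Δt = 6 h = 21600 s, V = ΣQ_DR · Δt = 84.00 × 21600 = 1.81 × 10^6 m³.

V ≈ 1.81 × 10^6 m³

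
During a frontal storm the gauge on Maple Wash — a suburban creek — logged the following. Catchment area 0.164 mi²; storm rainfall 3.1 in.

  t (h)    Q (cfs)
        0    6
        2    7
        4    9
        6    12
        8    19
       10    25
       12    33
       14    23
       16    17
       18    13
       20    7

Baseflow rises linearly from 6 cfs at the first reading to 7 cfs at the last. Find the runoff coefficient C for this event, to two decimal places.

C ≈ 0.61

ΣQ_DR = 99.50 cfs; V = ΣQ_DR·Δt = 7.164 × 10^5 ft³.
Runoff depth d = V / A = 1.880 in.
C = d / P = 1.880 / 3.1 = 0.61.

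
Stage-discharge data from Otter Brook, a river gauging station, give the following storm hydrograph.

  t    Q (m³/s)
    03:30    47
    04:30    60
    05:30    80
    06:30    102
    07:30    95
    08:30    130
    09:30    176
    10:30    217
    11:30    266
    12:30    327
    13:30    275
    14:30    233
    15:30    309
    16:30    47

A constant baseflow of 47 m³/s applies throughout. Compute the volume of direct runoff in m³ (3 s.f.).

Direct-runoff ordinates (Q − Q_b): 0.0, 13.0, 33.0, 55.0, 48.0, 83.0, 129.0, 170.0, 219.0, 280.0, 228.0, 186.0, 262.0, 0.0 m³/s.
ΣQ_DR = 1706 m³/s.
With Δt = 1 h = 3600 s, V = ΣQ_DR · Δt = 1706 × 3600 = 6.14 × 10^6 m³.

V ≈ 6.14 × 10^6 m³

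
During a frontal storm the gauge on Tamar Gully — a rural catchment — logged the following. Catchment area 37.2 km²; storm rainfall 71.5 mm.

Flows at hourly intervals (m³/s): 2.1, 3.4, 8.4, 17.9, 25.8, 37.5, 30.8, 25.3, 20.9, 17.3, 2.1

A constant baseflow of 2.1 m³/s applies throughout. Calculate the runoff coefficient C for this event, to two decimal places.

ΣQ_DR = 168.4 m³/s; V = ΣQ_DR·Δt = 6.062 × 10^5 m³.
Runoff depth d = V / A = 16.30 mm.
C = d / P = 16.30 / 71.5 = 0.23.

C ≈ 0.23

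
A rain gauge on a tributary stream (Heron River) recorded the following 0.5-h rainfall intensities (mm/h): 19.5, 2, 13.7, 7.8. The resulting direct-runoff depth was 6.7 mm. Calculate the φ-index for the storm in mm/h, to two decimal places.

φ ≈ 9.90 mm/h

Only the 2 blocks with intensity above φ contribute runoff: 19.5, 13.7 mm/h.
Σ(I−φ)·Δt = d  ⇒  (19.5+13.7 − 2φ)·0.5 = 6.7
φ = (33.20 − 6.7/0.5) / 2 = 9.90 mm/h.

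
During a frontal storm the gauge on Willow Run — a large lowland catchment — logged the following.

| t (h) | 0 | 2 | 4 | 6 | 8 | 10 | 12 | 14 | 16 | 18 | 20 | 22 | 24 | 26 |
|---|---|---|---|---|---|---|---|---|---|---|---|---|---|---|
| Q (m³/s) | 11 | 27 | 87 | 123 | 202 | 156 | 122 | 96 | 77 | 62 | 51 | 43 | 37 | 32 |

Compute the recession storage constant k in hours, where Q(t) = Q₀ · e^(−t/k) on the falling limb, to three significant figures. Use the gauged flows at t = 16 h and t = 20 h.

On the falling limb, Q drops from 77 to 51 m³/s between t = 16 h and t = 20 h (Δt = 4 h).
k = −Δt / ln(Q₂/Q₁) = −4 / ln(51/77) = 9.71 h.

k ≈ 9.71 h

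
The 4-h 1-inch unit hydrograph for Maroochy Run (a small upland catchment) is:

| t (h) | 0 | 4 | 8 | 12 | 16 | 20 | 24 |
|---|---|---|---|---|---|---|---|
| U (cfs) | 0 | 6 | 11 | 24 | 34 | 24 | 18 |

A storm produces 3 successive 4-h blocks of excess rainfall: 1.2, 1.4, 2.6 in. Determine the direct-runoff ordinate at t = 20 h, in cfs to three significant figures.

By discrete convolution, Q_j = Σ (P_i / 1 in) · U_{j−i}.
At t = 20 h (j=5): Q = (1.2/1)·24 + (1.4/1)·34 + (2.6/1)·24 = 139 cfs.

Q ≈ 139 cfs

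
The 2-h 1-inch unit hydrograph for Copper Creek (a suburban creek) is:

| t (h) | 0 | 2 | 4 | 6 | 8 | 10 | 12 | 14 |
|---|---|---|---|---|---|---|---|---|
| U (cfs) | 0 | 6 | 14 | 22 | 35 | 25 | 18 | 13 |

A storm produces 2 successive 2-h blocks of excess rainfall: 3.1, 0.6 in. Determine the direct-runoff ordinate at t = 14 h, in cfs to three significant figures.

By discrete convolution, Q_j = Σ (P_i / 1 in) · U_{j−i}.
At t = 14 h (j=7): Q = (3.1/1)·13 + (0.6/1)·18 = 51.1 cfs.

Q ≈ 51.1 cfs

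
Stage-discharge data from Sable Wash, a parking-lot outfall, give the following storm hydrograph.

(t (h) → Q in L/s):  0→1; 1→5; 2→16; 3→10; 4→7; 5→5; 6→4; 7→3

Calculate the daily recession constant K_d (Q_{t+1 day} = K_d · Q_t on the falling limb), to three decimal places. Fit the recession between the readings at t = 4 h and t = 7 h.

K_d ≈ 0.001

Between t = 4 h and t = 7 h the flow falls from 7 to 3 L/s over 3×1 h = 3 h.
Per-interval ratio K = (3/7)^(1/3) = 0.7539; K_d = K^(24/1) = 0.001.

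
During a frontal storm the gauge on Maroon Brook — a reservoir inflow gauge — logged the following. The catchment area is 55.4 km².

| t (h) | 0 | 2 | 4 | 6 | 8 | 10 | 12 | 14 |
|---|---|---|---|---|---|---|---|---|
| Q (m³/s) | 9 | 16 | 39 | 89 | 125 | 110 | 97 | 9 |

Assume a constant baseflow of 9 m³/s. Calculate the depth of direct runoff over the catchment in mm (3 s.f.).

d ≈ 54.8 mm

Direct runoff: 0.0, 7.0, 30.0, 80.0, 116.0, 101.0, 88.0, 0.0 m³/s; ΣQ_DR = 422.0 m³/s.
V = ΣQ_DR · Δt = 422.0 × 7200 s = 3.038 × 10^6 m³.
Over A = 55.4 km², depth = V / A = 54.8 mm.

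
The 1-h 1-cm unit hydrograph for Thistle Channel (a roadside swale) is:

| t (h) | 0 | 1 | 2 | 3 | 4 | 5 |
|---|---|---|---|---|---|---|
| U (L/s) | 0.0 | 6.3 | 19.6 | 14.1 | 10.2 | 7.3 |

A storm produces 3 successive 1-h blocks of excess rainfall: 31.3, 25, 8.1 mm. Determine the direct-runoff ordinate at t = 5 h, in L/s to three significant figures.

By discrete convolution, Q_j = Σ (P_i / 10 mm) · U_{j−i}.
At t = 5 h (j=5): Q = (31.3/10)·7.3 + (25/10)·10.2 + (8.1/10)·14.1 = 59.8 L/s.

Q ≈ 59.8 L/s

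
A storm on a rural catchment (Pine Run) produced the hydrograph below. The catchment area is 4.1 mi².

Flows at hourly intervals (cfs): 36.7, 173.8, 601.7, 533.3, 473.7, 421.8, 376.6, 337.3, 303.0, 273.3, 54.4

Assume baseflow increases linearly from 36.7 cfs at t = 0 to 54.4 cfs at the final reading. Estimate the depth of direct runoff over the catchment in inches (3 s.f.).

Direct runoff: 0.00, 135.33, 561.46, 491.29, 429.92, 376.25, 329.28, 288.21, 252.14, 220.67, 0.00 cfs; ΣQ_DR = 3085 cfs.
V = ΣQ_DR · Δt = 3085 × 3600 s = 1.110 × 10^7 ft³.
Over A = 4.1 mi², depth = V / A = 1.17 in.

d ≈ 1.17 in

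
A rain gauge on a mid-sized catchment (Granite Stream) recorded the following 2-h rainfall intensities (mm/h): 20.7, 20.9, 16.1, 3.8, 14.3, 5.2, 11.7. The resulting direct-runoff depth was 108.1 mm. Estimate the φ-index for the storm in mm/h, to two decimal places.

Only the 5 blocks with intensity above φ contribute runoff: 20.7, 20.9, 16.1, 14.3, 11.7 mm/h.
Σ(I−φ)·Δt = d  ⇒  (20.7+20.9+16.1+14.3+11.7 − 5φ)·2 = 108.1
φ = (83.70 − 108.1/2) / 5 = 5.93 mm/h.

φ ≈ 5.93 mm/h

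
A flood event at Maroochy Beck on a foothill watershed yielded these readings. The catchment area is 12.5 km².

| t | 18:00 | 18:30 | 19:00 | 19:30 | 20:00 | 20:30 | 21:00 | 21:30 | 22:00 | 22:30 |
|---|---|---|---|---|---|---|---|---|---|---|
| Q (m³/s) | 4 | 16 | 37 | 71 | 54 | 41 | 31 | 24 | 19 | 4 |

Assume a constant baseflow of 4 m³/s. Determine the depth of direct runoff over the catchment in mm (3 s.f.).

d ≈ 37.6 mm

Direct runoff: 0.0, 12.0, 33.0, 67.0, 50.0, 37.0, 27.0, 20.0, 15.0, 0.0 m³/s; ΣQ_DR = 261.0 m³/s.
V = ΣQ_DR · Δt = 261.0 × 1800 s = 4.698 × 10^5 m³.
Over A = 12.5 km², depth = V / A = 37.6 mm.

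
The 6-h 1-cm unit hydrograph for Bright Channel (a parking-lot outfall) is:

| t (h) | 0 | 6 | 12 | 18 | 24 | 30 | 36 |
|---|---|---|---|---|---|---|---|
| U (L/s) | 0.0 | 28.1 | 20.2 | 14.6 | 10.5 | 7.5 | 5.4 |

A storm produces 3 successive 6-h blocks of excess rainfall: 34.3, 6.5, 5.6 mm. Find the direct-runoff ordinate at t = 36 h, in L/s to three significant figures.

Q ≈ 29.3 L/s

By discrete convolution, Q_j = Σ (P_i / 10 mm) · U_{j−i}.
At t = 36 h (j=6): Q = (34.3/10)·5.4 + (6.5/10)·7.5 + (5.6/10)·10.5 = 29.3 L/s.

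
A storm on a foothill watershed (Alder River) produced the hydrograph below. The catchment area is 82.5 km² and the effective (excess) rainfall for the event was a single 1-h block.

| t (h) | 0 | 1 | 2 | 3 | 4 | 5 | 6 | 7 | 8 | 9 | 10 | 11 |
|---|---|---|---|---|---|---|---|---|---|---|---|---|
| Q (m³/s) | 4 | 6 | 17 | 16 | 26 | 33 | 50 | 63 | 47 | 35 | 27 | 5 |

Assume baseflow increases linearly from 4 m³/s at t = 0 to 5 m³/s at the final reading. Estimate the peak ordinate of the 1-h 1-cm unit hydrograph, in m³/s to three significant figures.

Direct runoff: 0.00, 1.91, 12.82, 11.73, 21.64, 28.55, 45.45, 58.36, 42.27, 30.18, 22.09, 0.00 m³/s; ΣQ_DR = 275.0 m³/s, peak = 58.36 m³/s.
Runoff depth d = ΣQ_DR·Δt / A = 275.0 × 3600 / (82.5 km²) = 12.00 mm.
The 1-cm UH is the DRH scaled by (10 mm)/d, so U_p = 58.36 × 10/12.00 = 48.6 m³/s.

U_p ≈ 48.6 m³/s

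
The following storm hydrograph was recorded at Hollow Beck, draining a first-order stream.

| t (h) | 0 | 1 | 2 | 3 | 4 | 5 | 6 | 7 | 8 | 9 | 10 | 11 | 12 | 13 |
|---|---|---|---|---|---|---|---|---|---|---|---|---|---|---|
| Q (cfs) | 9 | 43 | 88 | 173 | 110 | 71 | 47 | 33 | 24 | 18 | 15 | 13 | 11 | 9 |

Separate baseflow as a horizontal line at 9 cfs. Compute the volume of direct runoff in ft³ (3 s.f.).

V ≈ 1.94 × 10^6 ft³

Direct-runoff ordinates (Q − Q_b): 0.0, 34.0, 79.0, 164.0, 101.0, 62.0, 38.0, 24.0, 15.0, 9.0, 6.0, 4.0, 2.0, 0.0 cfs.
ΣQ_DR = 538.0 cfs.
With Δt = 1 h = 3600 s, V = ΣQ_DR · Δt = 538.0 × 3600 = 1.94 × 10^6 ft³.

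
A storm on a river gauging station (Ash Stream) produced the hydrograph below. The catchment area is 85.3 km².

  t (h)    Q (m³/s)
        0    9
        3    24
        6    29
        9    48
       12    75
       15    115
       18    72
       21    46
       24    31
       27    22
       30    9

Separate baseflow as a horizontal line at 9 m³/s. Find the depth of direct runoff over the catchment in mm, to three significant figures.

Direct runoff: 0.0, 15.0, 20.0, 39.0, 66.0, 106.0, 63.0, 37.0, 22.0, 13.0, 0.0 m³/s; ΣQ_DR = 381.0 m³/s.
V = ΣQ_DR · Δt = 381.0 × 10800 s = 4.115 × 10^6 m³.
Over A = 85.3 km², depth = V / A = 48.2 mm.

d ≈ 48.2 mm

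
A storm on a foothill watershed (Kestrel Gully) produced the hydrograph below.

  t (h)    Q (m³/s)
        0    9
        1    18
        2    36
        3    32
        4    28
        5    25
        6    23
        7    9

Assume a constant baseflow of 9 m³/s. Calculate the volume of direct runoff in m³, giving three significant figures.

Direct-runoff ordinates (Q − Q_b): 0.0, 9.0, 27.0, 23.0, 19.0, 16.0, 14.0, 0.0 m³/s.
ΣQ_DR = 108.0 m³/s.
With Δt = 1 h = 3600 s, V = ΣQ_DR · Δt = 108.0 × 3600 = 3.89 × 10^5 m³.

V ≈ 3.89 × 10^5 m³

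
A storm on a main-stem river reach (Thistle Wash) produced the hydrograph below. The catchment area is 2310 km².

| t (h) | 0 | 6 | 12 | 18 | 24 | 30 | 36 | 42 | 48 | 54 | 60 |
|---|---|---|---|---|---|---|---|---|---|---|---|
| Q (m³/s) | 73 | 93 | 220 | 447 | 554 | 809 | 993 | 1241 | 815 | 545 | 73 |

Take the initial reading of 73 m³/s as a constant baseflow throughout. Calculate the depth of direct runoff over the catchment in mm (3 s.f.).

Direct runoff: 0.0, 20.0, 147.0, 374.0, 481.0, 736.0, 920.0, 1168.0, 742.0, 472.0, 0.0 m³/s; ΣQ_DR = 5060 m³/s.
V = ΣQ_DR · Δt = 5060 × 21600 s = 1.093 × 10^8 m³.
Over A = 2310 km², depth = V / A = 47.3 mm.

d ≈ 47.3 mm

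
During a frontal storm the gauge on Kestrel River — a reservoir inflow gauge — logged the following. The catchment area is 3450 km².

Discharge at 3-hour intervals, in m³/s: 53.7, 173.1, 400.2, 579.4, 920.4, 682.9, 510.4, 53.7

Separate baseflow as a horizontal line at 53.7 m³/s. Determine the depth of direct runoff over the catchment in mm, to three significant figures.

Direct runoff: 0.0, 119.4, 346.5, 525.7, 866.7, 629.2, 456.7, 0.0 m³/s; ΣQ_DR = 2944 m³/s.
V = ΣQ_DR · Δt = 2944 × 10800 s = 3.180 × 10^7 m³.
Over A = 3450 km², depth = V / A = 9.22 mm.

d ≈ 9.22 mm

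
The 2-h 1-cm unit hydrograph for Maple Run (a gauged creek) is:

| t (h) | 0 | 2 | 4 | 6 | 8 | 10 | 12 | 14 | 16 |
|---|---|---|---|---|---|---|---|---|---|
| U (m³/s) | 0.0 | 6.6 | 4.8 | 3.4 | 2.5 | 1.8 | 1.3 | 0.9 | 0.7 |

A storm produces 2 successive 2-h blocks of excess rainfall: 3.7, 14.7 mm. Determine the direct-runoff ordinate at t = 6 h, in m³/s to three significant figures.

Q ≈ 8.31 m³/s

By discrete convolution, Q_j = Σ (P_i / 10 mm) · U_{j−i}.
At t = 6 h (j=3): Q = (3.7/10)·3.4 + (14.7/10)·4.8 = 8.31 m³/s.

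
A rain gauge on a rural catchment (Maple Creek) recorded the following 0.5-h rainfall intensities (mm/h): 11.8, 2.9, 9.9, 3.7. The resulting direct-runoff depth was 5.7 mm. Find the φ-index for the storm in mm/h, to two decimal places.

Only the 2 blocks with intensity above φ contribute runoff: 11.8, 9.9 mm/h.
Σ(I−φ)·Δt = d  ⇒  (11.8+9.9 − 2φ)·0.5 = 5.7
φ = (21.70 − 5.7/0.5) / 2 = 5.15 mm/h.

φ ≈ 5.15 mm/h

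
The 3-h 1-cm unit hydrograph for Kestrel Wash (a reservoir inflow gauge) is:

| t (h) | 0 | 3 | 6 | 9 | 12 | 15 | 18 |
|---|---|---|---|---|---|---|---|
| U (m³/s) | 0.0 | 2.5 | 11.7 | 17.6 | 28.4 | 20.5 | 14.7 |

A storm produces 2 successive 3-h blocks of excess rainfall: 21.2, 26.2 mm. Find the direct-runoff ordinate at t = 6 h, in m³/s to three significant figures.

Q ≈ 31.4 m³/s

By discrete convolution, Q_j = Σ (P_i / 10 mm) · U_{j−i}.
At t = 6 h (j=2): Q = (21.2/10)·11.7 + (26.2/10)·2.5 = 31.4 m³/s.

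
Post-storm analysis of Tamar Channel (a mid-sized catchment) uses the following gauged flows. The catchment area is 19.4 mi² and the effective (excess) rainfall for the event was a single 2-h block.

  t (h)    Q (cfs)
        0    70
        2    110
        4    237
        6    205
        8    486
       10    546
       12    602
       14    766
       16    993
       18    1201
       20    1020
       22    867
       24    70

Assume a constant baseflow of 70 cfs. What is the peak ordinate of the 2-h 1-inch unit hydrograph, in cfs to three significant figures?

U_p ≈ 1130 cfs

Direct runoff: 0.0, 40.0, 167.0, 135.0, 416.0, 476.0, 532.0, 696.0, 923.0, 1131.0, 950.0, 797.0, 0.0 cfs; ΣQ_DR = 6263 cfs, peak = 1131.0 cfs.
Runoff depth d = ΣQ_DR·Δt / A = 6263 × 7200 / (19.4 mi²) = 1.001 in.
The 1-inch UH is the DRH scaled by (1 in)/d, so U_p = 1131.0 × 1/1.001 = 1130 cfs.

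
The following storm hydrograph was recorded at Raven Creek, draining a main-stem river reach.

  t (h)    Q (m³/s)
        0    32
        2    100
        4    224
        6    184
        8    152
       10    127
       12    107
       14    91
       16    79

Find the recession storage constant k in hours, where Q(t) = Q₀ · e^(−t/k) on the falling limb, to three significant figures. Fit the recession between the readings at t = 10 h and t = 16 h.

On the falling limb, Q drops from 127 to 79 m³/s between t = 10 h and t = 16 h (Δt = 6 h).
k = −Δt / ln(Q₂/Q₁) = −6 / ln(79/127) = 12.6 h.

k ≈ 12.6 h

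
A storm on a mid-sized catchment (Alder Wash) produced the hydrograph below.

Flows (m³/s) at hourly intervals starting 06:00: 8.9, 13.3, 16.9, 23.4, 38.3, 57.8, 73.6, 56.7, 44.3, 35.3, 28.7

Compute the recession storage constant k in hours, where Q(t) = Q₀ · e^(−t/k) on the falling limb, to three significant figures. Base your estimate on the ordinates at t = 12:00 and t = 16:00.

On the falling limb, Q drops from 73.6 to 28.7 m³/s between t = 12:00 and t = 16:00 (Δt = 4 h).
k = −Δt / ln(Q₂/Q₁) = −4 / ln(28.7/73.6) = 4.25 h.

k ≈ 4.25 h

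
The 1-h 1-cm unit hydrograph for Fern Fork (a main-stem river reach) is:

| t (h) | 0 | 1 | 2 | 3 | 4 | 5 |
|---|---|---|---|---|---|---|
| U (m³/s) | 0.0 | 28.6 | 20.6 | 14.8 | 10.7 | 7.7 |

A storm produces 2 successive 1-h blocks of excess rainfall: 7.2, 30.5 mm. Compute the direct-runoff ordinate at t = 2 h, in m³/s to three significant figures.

By discrete convolution, Q_j = Σ (P_i / 10 mm) · U_{j−i}.
At t = 2 h (j=2): Q = (7.2/10)·20.6 + (30.5/10)·28.6 = 102 m³/s.

Q ≈ 102 m³/s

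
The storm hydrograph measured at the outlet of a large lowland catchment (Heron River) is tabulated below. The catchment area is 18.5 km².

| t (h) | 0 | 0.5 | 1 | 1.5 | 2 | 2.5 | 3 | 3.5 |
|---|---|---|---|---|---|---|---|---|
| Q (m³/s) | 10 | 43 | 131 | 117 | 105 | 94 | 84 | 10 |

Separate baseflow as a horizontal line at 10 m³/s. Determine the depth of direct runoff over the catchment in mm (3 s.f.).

Direct runoff: 0.0, 33.0, 121.0, 107.0, 95.0, 84.0, 74.0, 0.0 m³/s; ΣQ_DR = 514.0 m³/s.
V = ΣQ_DR · Δt = 514.0 × 1800 s = 9.252 × 10^5 m³.
Over A = 18.5 km², depth = V / A = 50.0 mm.

d ≈ 50.0 mm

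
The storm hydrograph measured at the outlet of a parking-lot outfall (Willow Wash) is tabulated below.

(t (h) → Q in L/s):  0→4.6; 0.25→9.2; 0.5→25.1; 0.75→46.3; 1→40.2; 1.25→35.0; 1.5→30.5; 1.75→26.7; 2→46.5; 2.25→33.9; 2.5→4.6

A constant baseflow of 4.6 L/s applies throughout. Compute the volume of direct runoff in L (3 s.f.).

Direct-runoff ordinates (Q − Q_b): 0.0, 4.6, 20.5, 41.7, 35.6, 30.4, 25.9, 22.1, 41.9, 29.3, 0.0 L/s.
ΣQ_DR = 252.0 L/s.
With Δt = 0.25 h = 900 s, V = ΣQ_DR · Δt = 252.0 × 900 = 2.27 × 10^5 L.

V ≈ 2.27 × 10^5 L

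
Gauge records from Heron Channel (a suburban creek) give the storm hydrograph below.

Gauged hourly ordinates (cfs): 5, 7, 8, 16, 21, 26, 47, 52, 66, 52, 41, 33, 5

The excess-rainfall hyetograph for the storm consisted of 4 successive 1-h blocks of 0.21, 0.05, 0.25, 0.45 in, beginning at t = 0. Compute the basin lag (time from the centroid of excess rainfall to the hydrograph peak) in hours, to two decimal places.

Centroid of excess rainfall: t_c = Σ P_i·t̄_i / ΣP_i = 2.4792 h (block centres at 0.5, 1.5, 2.5, 3.5 h).
Hydrograph peak occurs at t = 8 h, so basin lag t_L = 8 − 2.4792 = 5.52 h.

t_L ≈ 5.52 h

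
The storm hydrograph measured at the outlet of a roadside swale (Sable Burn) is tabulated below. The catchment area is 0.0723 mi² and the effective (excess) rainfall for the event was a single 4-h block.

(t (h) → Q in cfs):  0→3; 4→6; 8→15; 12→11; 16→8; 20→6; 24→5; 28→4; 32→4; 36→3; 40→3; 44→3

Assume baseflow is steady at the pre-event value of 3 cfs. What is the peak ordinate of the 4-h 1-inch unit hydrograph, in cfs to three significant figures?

U_p ≈ 4.00 cfs

Direct runoff: 0.0, 3.0, 12.0, 8.0, 5.0, 3.0, 2.0, 1.0, 1.0, 0.0, 0.0, 0.0 cfs; ΣQ_DR = 35.00 cfs, peak = 12.0 cfs.
Runoff depth d = ΣQ_DR·Δt / A = 35.00 × 14400 / (0.0723 mi²) = 3.001 in.
The 1-inch UH is the DRH scaled by (1 in)/d, so U_p = 12.0 × 1/3.001 = 4.00 cfs.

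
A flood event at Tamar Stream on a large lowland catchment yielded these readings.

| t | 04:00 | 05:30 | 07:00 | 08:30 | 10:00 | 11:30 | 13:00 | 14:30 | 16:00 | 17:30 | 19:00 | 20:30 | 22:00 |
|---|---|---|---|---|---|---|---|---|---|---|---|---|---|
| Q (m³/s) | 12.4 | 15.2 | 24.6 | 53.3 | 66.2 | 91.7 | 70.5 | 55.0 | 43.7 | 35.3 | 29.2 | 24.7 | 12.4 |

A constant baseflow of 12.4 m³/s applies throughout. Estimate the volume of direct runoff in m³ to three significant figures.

V ≈ 2.01 × 10^6 m³

Direct-runoff ordinates (Q − Q_b): 0.0, 2.8, 12.2, 40.9, 53.8, 79.3, 58.1, 42.6, 31.3, 22.9, 16.8, 12.3, 0.0 m³/s.
ΣQ_DR = 373.0 m³/s.
With Δt = 1.5 h = 5400 s, V = ΣQ_DR · Δt = 373.0 × 5400 = 2.01 × 10^6 m³.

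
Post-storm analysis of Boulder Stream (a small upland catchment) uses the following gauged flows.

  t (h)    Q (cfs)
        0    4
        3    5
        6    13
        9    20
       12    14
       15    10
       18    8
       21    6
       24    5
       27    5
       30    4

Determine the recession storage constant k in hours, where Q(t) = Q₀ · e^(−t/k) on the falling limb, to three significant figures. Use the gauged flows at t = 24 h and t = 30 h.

k ≈ 26.9 h

On the falling limb, Q drops from 5 to 4 cfs between t = 24 h and t = 30 h (Δt = 6 h).
k = −Δt / ln(Q₂/Q₁) = −6 / ln(4/5) = 26.9 h.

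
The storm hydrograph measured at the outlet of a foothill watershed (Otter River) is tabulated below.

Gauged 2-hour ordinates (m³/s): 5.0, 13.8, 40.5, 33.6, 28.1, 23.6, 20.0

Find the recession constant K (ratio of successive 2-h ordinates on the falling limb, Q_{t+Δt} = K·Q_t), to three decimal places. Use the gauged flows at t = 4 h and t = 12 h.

Using the recession-limb readings at t = 4 h and t = 12 h: Q falls from 40.5 to 20.0 m³/s over 4 intervals.
K = (Q₂/Q₁)^(1/4) = (20.0/40.5)^(1/4) = 0.838.

K ≈ 0.838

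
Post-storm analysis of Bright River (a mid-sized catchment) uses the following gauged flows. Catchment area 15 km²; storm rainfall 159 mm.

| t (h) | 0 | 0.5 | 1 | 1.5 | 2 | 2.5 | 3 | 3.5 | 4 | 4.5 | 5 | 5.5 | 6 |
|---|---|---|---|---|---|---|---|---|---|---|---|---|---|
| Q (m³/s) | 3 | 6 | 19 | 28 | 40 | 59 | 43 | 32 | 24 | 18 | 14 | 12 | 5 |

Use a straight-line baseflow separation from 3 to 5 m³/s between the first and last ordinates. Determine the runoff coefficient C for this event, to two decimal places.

ΣQ_DR = 251.0 m³/s; V = ΣQ_DR·Δt = 4.518 × 10^5 m³.
Runoff depth d = V / A = 30.12 mm.
C = d / P = 30.12 / 159 = 0.19.

C ≈ 0.19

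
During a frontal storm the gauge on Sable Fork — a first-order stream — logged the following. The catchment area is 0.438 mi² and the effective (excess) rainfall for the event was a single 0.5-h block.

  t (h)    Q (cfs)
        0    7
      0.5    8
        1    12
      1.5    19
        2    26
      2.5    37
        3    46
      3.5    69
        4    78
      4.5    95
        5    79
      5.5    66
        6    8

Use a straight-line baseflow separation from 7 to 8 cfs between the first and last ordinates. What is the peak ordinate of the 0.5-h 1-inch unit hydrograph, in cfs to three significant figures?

U_p ≈ 109 cfs

Direct runoff: 0.00, 0.92, 4.83, 11.75, 18.67, 29.58, 38.50, 61.42, 70.33, 87.25, 71.17, 58.08, 0.00 cfs; ΣQ_DR = 452.5 cfs, peak = 87.25 cfs.
Runoff depth d = ΣQ_DR·Δt / A = 452.5 × 1800 / (0.438 mi²) = 0.8004 in.
The 1-inch UH is the DRH scaled by (1 in)/d, so U_p = 87.25 × 1/0.8004 = 109 cfs.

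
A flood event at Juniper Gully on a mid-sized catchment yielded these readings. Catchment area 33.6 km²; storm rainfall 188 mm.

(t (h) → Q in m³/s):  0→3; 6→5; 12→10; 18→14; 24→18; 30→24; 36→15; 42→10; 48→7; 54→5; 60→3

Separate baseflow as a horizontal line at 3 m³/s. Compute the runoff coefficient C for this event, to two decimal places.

C ≈ 0.28

ΣQ_DR = 81.00 m³/s; V = ΣQ_DR·Δt = 1.750 × 10^6 m³.
Runoff depth d = V / A = 52.07 mm.
C = d / P = 52.07 / 188 = 0.28.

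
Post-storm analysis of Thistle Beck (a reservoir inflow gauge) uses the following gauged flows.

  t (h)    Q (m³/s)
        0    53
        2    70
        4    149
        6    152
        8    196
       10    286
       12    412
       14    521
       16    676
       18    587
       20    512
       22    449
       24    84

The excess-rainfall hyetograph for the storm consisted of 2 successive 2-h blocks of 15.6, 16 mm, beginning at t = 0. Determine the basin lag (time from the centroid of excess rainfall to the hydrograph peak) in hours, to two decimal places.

Centroid of excess rainfall: t_c = Σ P_i·t̄_i / ΣP_i = 2.0127 h (block centres at 1, 3 h).
Hydrograph peak occurs at t = 16 h, so basin lag t_L = 16 − 2.0127 = 13.99 h.

t_L ≈ 13.99 h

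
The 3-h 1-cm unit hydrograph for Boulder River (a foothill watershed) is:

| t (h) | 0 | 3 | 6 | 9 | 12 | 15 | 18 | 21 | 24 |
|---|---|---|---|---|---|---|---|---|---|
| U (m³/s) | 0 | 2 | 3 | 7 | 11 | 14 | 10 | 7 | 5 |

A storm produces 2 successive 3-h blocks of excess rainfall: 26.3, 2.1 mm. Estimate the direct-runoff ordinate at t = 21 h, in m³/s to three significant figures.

Q ≈ 20.5 m³/s

By discrete convolution, Q_j = Σ (P_i / 10 mm) · U_{j−i}.
At t = 21 h (j=7): Q = (26.3/10)·7 + (2.1/10)·10 = 20.5 m³/s.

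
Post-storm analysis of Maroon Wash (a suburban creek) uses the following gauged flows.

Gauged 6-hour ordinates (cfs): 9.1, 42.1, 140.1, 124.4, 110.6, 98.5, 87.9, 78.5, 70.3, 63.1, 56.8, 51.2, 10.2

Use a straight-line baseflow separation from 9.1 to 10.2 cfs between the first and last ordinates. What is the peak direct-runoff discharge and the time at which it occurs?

Subtracting baseflow gives direct-runoff ordinates: 0.00, 32.91, 130.82, 115.03, 101.13, 88.94, 78.25, 68.76, 60.47, 53.17, 46.78, 41.09, 0.00 cfs.
The maximum is 130.82 cfs, occurring at the reading for t = 12 h.

Q_p = 130.82 cfs at t = 12 h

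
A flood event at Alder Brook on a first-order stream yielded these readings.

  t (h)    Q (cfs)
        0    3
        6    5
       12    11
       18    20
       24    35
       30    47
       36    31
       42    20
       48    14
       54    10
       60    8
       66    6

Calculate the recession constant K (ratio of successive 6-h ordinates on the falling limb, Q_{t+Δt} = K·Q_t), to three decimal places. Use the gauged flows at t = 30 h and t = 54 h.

Using the recession-limb readings at t = 30 h and t = 54 h: Q falls from 47 to 10 cfs over 4 intervals.
K = (Q₂/Q₁)^(1/4) = (10/47)^(1/4) = 0.679.

K ≈ 0.679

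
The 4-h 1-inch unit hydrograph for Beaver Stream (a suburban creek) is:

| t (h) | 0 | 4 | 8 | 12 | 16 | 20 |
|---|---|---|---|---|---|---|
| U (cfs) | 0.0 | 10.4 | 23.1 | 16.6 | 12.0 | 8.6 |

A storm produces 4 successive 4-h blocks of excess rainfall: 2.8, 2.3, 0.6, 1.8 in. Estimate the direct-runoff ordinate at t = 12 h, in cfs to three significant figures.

Q ≈ 106 cfs

By discrete convolution, Q_j = Σ (P_i / 1 in) · U_{j−i}.
At t = 12 h (j=3): Q = (2.8/1)·16.6 + (2.3/1)·23.1 + (0.6/1)·10.4 + (1.8/1)·0.0 = 106 cfs.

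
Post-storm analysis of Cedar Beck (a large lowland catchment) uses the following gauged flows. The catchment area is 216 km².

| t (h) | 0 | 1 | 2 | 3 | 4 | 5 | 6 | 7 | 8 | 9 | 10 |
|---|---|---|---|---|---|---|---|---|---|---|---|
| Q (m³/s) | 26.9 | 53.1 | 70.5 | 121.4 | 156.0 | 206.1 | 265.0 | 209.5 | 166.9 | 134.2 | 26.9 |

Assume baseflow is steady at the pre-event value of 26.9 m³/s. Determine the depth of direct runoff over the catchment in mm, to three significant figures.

d ≈ 19.0 mm

Direct runoff: 0.0, 26.2, 43.6, 94.5, 129.1, 179.2, 238.1, 182.6, 140.0, 107.3, 0.0 m³/s; ΣQ_DR = 1141 m³/s.
V = ΣQ_DR · Δt = 1141 × 3600 s = 4.106 × 10^6 m³.
Over A = 216 km², depth = V / A = 19.0 mm.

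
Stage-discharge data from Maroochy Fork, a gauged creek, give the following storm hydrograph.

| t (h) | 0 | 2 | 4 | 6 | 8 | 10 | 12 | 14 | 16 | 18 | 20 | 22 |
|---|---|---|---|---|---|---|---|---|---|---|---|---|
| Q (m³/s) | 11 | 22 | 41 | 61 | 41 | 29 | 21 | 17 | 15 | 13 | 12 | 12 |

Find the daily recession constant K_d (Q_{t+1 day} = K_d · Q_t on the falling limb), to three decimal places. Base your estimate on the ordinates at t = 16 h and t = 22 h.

Between t = 16 h and t = 22 h the flow falls from 15 to 12 m³/s over 3×2 h = 6 h.
Per-interval ratio K = (12/15)^(1/3) = 0.9283; K_d = K^(24/2) = 0.410.

K_d ≈ 0.410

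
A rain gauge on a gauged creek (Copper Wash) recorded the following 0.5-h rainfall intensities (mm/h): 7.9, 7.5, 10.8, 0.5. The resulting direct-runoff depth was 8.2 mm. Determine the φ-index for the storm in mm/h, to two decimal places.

Only the 3 blocks with intensity above φ contribute runoff: 7.9, 7.5, 10.8 mm/h.
Σ(I−φ)·Δt = d  ⇒  (7.9+7.5+10.8 − 3φ)·0.5 = 8.2
φ = (26.20 − 8.2/0.5) / 3 = 3.27 mm/h.

φ ≈ 3.27 mm/h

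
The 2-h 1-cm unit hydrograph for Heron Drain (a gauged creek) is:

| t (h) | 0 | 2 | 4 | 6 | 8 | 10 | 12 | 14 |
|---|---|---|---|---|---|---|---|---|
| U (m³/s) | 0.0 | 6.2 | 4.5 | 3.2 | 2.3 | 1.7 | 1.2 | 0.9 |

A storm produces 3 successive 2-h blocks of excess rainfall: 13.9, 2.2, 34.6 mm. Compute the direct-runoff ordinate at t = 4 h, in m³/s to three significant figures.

Q ≈ 7.62 m³/s

By discrete convolution, Q_j = Σ (P_i / 10 mm) · U_{j−i}.
At t = 4 h (j=2): Q = (13.9/10)·4.5 + (2.2/10)·6.2 + (34.6/10)·0.0 = 7.62 m³/s.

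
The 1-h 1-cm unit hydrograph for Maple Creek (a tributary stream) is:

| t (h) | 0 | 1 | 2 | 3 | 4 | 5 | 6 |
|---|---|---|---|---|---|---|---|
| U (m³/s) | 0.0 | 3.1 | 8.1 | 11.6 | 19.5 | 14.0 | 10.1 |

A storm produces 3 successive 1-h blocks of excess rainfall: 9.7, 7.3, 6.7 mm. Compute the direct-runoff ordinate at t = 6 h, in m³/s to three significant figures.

By discrete convolution, Q_j = Σ (P_i / 10 mm) · U_{j−i}.
At t = 6 h (j=6): Q = (9.7/10)·10.1 + (7.3/10)·14.0 + (6.7/10)·19.5 = 33.1 m³/s.

Q ≈ 33.1 m³/s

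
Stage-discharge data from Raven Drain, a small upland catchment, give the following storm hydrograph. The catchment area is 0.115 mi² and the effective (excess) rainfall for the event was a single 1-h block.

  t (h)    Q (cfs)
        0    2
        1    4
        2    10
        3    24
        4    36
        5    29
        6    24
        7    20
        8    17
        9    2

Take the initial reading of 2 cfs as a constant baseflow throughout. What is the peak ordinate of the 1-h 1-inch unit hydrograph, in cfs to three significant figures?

U_p ≈ 17.0 cfs

Direct runoff: 0.0, 2.0, 8.0, 22.0, 34.0, 27.0, 22.0, 18.0, 15.0, 0.0 cfs; ΣQ_DR = 148.0 cfs, peak = 34.0 cfs.
Runoff depth d = ΣQ_DR·Δt / A = 148.0 × 3600 / (0.115 mi²) = 1.994 in.
The 1-inch UH is the DRH scaled by (1 in)/d, so U_p = 34.0 × 1/1.994 = 17.0 cfs.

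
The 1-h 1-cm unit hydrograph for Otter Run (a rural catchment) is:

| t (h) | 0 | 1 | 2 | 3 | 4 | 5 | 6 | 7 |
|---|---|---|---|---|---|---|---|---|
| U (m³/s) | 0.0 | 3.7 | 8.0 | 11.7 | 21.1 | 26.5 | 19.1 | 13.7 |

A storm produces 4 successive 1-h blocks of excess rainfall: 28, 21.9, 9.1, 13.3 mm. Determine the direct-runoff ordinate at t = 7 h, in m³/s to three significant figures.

By discrete convolution, Q_j = Σ (P_i / 10 mm) · U_{j−i}.
At t = 7 h (j=7): Q = (28/10)·13.7 + (21.9/10)·19.1 + (9.1/10)·26.5 + (13.3/10)·21.1 = 132 m³/s.

Q ≈ 132 m³/s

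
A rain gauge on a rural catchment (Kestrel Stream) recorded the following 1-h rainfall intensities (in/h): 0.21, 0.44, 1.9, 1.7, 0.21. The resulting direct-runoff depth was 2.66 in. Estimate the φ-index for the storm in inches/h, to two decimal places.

φ ≈ 0.47 in/h

Only the 2 blocks with intensity above φ contribute runoff: 1.9, 1.7 in/h.
Σ(I−φ)·Δt = d  ⇒  (1.9+1.7 − 2φ)·1 = 2.66
φ = (3.600 − 2.66/1) / 2 = 0.47 in/h.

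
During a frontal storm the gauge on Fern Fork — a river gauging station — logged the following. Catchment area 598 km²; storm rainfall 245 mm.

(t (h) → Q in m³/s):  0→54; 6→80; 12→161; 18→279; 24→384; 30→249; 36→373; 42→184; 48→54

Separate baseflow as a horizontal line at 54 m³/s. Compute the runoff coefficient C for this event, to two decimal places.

C ≈ 0.20

ΣQ_DR = 1332 m³/s; V = ΣQ_DR·Δt = 2.877 × 10^7 m³.
Runoff depth d = V / A = 48.11 mm.
C = d / P = 48.11 / 245 = 0.20.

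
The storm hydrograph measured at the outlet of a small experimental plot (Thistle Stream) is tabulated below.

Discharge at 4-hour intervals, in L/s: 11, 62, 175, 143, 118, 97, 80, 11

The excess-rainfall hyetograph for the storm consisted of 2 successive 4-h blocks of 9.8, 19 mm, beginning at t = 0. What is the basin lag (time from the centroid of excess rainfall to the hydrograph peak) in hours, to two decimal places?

t_L ≈ 3.36 h

Centroid of excess rainfall: t_c = Σ P_i·t̄_i / ΣP_i = 4.6389 h (block centres at 2, 6 h).
Hydrograph peak occurs at t = 8 h, so basin lag t_L = 8 − 4.6389 = 3.36 h.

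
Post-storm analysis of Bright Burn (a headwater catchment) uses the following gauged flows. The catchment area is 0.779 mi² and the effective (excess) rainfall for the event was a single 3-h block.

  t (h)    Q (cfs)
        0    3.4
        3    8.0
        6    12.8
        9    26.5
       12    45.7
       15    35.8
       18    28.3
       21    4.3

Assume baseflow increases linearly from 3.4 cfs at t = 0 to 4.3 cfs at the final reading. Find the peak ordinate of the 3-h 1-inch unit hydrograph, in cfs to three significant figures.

Direct runoff: 0.00, 4.47, 9.14, 22.71, 41.79, 31.76, 24.13, 0.00 cfs; ΣQ_DR = 134.0 cfs, peak = 41.79 cfs.
Runoff depth d = ΣQ_DR·Δt / A = 134.0 × 10800 / (0.779 mi²) = 0.7997 in.
The 1-inch UH is the DRH scaled by (1 in)/d, so U_p = 41.79 × 1/0.7997 = 52.3 cfs.

U_p ≈ 52.3 cfs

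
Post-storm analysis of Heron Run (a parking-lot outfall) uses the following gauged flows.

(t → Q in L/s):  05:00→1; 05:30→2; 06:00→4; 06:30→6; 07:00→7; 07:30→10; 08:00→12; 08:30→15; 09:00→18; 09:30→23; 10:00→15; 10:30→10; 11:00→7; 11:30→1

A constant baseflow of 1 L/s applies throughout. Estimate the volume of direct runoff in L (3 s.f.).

V ≈ 2.11 × 10^5 L

Direct-runoff ordinates (Q − Q_b): 0.0, 1.0, 3.0, 5.0, 6.0, 9.0, 11.0, 14.0, 17.0, 22.0, 14.0, 9.0, 6.0, 0.0 L/s.
ΣQ_DR = 117.0 L/s.
With Δt = 0.5 h = 1800 s, V = ΣQ_DR · Δt = 117.0 × 1800 = 2.11 × 10^5 L.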